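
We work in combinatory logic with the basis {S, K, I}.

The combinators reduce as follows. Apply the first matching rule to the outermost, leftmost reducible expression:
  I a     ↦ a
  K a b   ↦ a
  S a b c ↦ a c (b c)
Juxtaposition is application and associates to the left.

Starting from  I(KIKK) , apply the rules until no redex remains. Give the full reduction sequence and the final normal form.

  start: I(KIKK)
  [1] KIKK
  [2] IK
  [3] K

Answer: normal form = K  (in 3 steps)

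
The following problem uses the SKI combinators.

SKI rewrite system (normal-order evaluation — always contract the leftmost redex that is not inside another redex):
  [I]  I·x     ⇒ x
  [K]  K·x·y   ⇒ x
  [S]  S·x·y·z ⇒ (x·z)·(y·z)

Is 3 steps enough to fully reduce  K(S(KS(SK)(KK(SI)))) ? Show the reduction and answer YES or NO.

  start: K(S(KS(SK)(KK(SI))))
  [1] K(S(S(KK(SI))))
  [2] K(S(SK))

Answer: YES — reaches normal form K(S(SK)) in 2 ≤ 3 steps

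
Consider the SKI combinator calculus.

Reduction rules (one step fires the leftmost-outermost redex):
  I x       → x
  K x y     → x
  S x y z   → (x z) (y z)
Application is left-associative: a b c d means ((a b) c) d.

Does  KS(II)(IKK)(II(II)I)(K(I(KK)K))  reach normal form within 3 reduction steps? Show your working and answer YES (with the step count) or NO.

Answer: NO — after 3 steps the term is KK(K(I(KK)K))(II(II)I(K(I(KK)K))), not yet normal

Working:
  start: KS(II)(IKK)(II(II)I)(K(I(KK)K))
  [1] S(IKK)(II(II)I)(K(I(KK)K))
  [2] IKK(K(I(KK)K))(II(II)I(K(I(KK)K)))
  [3] KK(K(I(KK)K))(II(II)I(K(I(KK)K)))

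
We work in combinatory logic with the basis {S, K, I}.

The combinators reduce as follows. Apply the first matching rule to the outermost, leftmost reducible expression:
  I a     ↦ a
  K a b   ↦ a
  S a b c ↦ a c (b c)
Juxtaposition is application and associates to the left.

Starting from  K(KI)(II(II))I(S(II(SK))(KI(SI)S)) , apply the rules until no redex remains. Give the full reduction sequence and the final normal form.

  start: K(KI)(II(II))I(S(II(SK))(KI(SI)S))
  [1] KII(S(II(SK))(KI(SI)S))
  [2] I(S(II(SK))(KI(SI)S))
  [3] S(II(SK))(KI(SI)S)
  [4] S(I(SK))(KI(SI)S)
  [5] S(SK)(KI(SI)S)
  [6] S(SK)(IS)
  [7] S(SK)S

Answer: normal form = S(SK)S  (in 7 steps)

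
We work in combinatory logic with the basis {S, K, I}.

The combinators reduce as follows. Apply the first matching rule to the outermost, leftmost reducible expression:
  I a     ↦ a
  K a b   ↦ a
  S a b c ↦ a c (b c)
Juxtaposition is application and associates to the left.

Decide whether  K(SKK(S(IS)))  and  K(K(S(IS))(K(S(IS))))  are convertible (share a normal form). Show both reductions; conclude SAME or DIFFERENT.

Term A:
  start: K(SKK(S(IS)))
  step 1: K(K(S(IS))(K(S(IS))))
  step 2: K(S(IS))
  step 3: K(SS)

Term B:
  start: K(K(S(IS))(K(S(IS))))
  step 1: K(S(IS))
  step 2: K(SS)

Answer: SAME — A ⇓ K(SS), B ⇓ K(SS)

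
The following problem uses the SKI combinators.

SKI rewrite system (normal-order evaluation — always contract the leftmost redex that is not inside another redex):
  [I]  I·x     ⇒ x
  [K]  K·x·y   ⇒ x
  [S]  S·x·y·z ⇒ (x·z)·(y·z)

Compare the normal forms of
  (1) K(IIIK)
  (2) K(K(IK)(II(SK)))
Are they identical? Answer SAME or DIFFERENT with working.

Term A:
  start: K(IIIK)
  step 1: K(IIK)
  step 2: K(IK)
  step 3: KK

Term B:
  start: K(K(IK)(II(SK)))
  step 1: K(IK)
  step 2: KK

Answer: SAME — A ⇓ KK, B ⇓ KK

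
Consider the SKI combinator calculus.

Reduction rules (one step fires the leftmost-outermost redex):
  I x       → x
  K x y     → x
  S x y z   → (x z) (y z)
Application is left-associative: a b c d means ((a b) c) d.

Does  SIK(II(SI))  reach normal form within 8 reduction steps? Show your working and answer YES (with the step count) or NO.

  start: SIK(II(SI))
  step 1: I(II(SI))(K(II(SI)))
  step 2: II(SI)(K(II(SI)))
  step 3: I(SI)(K(II(SI)))
  step 4: SI(K(II(SI)))
  step 5: SI(K(I(SI)))
  step 6: SI(K(SI))

Answer: YES — reaches normal form SI(K(SI)) in 6 ≤ 8 steps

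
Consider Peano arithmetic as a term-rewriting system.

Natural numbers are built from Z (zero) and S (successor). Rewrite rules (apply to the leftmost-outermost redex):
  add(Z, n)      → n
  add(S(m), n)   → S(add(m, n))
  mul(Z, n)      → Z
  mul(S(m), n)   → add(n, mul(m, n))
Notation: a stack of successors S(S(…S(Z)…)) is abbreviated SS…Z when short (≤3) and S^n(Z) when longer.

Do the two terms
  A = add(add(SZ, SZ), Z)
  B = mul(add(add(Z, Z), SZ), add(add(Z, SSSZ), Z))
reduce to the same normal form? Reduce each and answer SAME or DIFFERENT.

Term A:
  start: add(add(SZ, SZ), Z)
  [1] add(S(add(Z, SZ)), Z)
  [2] S(add(add(Z, SZ), Z))
  [3] S(add(SZ, Z))
  [4] S(S(add(Z, Z)))
  [5] SSZ

Term B:
  start: mul(add(add(Z, Z), SZ), add(add(Z, SSSZ), Z))
  [1] mul(add(Z, SZ), add(add(Z, SSSZ), Z))
  [2] mul(SZ, add(add(Z, SSSZ), Z))
  [3] add(add(add(Z, SSSZ), Z), mul(Z, add(add(Z, SSSZ), Z)))
  [4] add(add(SSSZ, Z), mul(Z, add(add(Z, SSSZ), Z)))
  [5] add(S(add(SSZ, Z)), mul(Z, add(add(Z, SSSZ), Z)))
  [6] S(add(add(SSZ, Z), mul(Z, add(add(Z, SSSZ), Z))))
  [7] S(add(S(add(SZ, Z)), mul(Z, add(add(Z, SSSZ), Z))))
  [8] S(S(add(add(SZ, Z), mul(Z, add(add(Z, SSSZ), Z)))))
  [9] S(S(add(S(add(Z, Z)), mul(Z, add(add(Z, SSSZ), Z)))))
  [10] S(S(S(add(add(Z, Z), mul(Z, add(add(Z, SSSZ), Z))))))
  [11] S(S(S(add(Z, mul(Z, add(add(Z, SSSZ), Z))))))
  [12] S(S(S(mul(Z, add(add(Z, SSSZ), Z)))))
  [13] SSSZ

Answer: DIFFERENT — A ⇓ SSZ, B ⇓ SSSZ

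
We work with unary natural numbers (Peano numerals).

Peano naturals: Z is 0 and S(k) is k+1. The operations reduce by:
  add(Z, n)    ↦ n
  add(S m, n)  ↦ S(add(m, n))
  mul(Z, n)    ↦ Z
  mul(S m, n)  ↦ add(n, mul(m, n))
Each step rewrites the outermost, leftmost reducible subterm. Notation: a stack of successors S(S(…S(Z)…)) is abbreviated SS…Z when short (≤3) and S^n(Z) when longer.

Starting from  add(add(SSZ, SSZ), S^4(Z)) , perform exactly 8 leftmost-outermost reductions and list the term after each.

Answer: after 8 steps: S^8(Z)

Working:
  start: add(add(SSZ, SSZ), S^4(Z))
  [1] add(S(add(SZ, SSZ)), S^4(Z))
  [2] S(add(add(SZ, SSZ), S^4(Z)))
  [3] S(add(S(add(Z, SSZ)), S^4(Z)))
  [4] S(S(add(add(Z, SSZ), S^4(Z))))
  [5] S(S(add(SSZ, S^4(Z))))
  [6] S(S(S(add(SZ, S^4(Z)))))
  [7] S(S(S(S(add(Z, S^4(Z))))))
  [8] S^8(Z)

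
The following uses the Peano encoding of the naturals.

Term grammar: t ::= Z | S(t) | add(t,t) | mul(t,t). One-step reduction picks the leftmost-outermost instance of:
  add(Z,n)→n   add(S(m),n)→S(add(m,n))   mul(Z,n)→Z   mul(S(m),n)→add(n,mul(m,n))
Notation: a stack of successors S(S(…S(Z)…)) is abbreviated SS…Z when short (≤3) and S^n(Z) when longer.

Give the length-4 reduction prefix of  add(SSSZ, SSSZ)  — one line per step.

Answer: after 4 steps: S^6(Z)

Reduction:
  start: add(SSSZ, SSSZ)
  →1  S(add(SSZ, SSSZ))
  →2  S(S(add(SZ, SSSZ)))
  →3  S(S(S(add(Z, SSSZ))))
  →4  S^6(Z)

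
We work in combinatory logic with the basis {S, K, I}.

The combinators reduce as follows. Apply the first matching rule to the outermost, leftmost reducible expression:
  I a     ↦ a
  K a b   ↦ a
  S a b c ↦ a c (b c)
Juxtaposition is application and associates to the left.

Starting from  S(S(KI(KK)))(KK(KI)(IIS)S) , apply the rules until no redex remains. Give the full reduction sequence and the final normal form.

Answer: normal form = S(SI)S  (in 5 steps)

Reduction:
  start: S(S(KI(KK)))(KK(KI)(IIS)S)
  step 1: S(SI)(KK(KI)(IIS)S)
  step 2: S(SI)(K(IIS)S)
  step 3: S(SI)(IIS)
  step 4: S(SI)(IS)
  step 5: S(SI)S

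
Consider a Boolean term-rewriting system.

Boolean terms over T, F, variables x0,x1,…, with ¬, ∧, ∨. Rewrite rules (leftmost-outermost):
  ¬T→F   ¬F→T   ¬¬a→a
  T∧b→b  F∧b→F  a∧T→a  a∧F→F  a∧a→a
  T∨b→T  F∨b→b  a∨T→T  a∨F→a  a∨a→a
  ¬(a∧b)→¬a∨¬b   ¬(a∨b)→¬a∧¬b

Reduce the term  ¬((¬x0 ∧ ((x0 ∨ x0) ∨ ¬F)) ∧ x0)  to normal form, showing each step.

Answer: normal form = x0 ∨ ¬x0  (in 9 steps)

Working:
  start: ¬((¬x0 ∧ ((x0 ∨ x0) ∨ ¬F)) ∧ x0)
  →1  ¬(¬x0 ∧ ((x0 ∨ x0) ∨ ¬F)) ∨ ¬x0
  →2  (¬¬x0 ∨ ¬((x0 ∨ x0) ∨ ¬F)) ∨ ¬x0
  →3  (x0 ∨ ¬((x0 ∨ x0) ∨ ¬F)) ∨ ¬x0
  →4  (x0 ∨ (¬(x0 ∨ x0) ∧ ¬¬F)) ∨ ¬x0
  →5  (x0 ∨ ((¬x0 ∧ ¬x0) ∧ ¬¬F)) ∨ ¬x0
  →6  (x0 ∨ (¬x0 ∧ ¬¬F)) ∨ ¬x0
  →7  (x0 ∨ (¬x0 ∧ F)) ∨ ¬x0
  →8  (x0 ∨ F) ∨ ¬x0
  →9  x0 ∨ ¬x0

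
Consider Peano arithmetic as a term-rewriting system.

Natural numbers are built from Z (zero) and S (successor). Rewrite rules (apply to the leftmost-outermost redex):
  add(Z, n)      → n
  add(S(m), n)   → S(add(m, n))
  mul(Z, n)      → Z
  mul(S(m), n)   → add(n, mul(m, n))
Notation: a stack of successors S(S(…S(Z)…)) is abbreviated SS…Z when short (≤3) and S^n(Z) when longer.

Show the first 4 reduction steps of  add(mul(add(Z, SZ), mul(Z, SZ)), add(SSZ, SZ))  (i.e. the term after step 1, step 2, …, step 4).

  start: add(mul(add(Z, SZ), mul(Z, SZ)), add(SSZ, SZ))
  [1] add(mul(SZ, mul(Z, SZ)), add(SSZ, SZ))
  [2] add(add(mul(Z, SZ), mul(Z, mul(Z, SZ))), add(SSZ, SZ))
  [3] add(add(Z, mul(Z, mul(Z, SZ))), add(SSZ, SZ))
  [4] add(mul(Z, mul(Z, SZ)), add(SSZ, SZ))

Answer: after 4 steps: add(mul(Z, mul(Z, SZ)), add(SSZ, SZ))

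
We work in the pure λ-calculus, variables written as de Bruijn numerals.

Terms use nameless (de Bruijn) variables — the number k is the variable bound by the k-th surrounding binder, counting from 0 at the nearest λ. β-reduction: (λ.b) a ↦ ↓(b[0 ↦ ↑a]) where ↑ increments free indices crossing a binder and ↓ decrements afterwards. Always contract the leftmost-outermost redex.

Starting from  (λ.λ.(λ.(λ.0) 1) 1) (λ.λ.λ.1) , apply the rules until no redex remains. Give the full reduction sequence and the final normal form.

  start: (λ.λ.(λ.(λ.0) 1) 1) (λ.λ.λ.1)
  [1] λ.(λ.(λ.0) 1) (λ.λ.λ.1)
  [2] λ.(λ.0) 0
  [3] λ.0

Answer: normal form = λ.0  (in 3 steps)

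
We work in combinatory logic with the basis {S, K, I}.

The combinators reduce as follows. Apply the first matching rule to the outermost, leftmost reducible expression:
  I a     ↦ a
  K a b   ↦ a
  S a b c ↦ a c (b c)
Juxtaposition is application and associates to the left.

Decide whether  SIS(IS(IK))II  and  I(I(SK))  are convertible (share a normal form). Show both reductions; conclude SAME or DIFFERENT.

Answer: DIFFERENT — A ⇓ I, B ⇓ SK

Working:
Term A:
  start: SIS(IS(IK))II
  step 1: I(IS(IK))(S(IS(IK)))II
  step 2: IS(IK)(S(IS(IK)))II
  step 3: S(IK)(S(IS(IK)))II
  step 4: IKI(S(IS(IK))I)I
  step 5: KI(S(IS(IK))I)I
  step 6: II
  step 7: I

Term B:
  start: I(I(SK))
  step 1: I(SK)
  step 2: SK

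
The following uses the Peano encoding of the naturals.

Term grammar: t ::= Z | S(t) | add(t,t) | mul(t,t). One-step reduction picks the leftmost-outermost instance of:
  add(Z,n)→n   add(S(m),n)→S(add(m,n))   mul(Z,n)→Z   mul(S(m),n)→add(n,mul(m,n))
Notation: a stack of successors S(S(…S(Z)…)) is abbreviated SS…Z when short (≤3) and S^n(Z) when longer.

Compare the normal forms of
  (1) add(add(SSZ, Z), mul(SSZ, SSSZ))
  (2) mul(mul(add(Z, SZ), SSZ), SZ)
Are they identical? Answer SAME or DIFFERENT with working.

Term A:
  start: add(add(SSZ, Z), mul(SSZ, SSSZ))
  [1] add(S(add(SZ, Z)), mul(SSZ, SSSZ))
  [2] S(add(add(SZ, Z), mul(SSZ, SSSZ)))
  [3] S(add(S(add(Z, Z)), mul(SSZ, SSSZ)))
  [4] S(S(add(add(Z, Z), mul(SSZ, SSSZ))))
  [5] S(S(add(Z, mul(SSZ, SSSZ))))
  [6] S(S(mul(SSZ, SSSZ)))
  [7] S(S(add(SSSZ, mul(SZ, SSSZ))))
  [8] S(S(S(add(SSZ, mul(SZ, SSSZ)))))
  [9] S(S(S(S(add(SZ, mul(SZ, SSSZ))))))
  [10] S(S(S(S(S(add(Z, mul(SZ, SSSZ)))))))
  [11] S(S(S(S(S(mul(SZ, SSSZ))))))
  [12] S(S(S(S(S(add(SSSZ, mul(Z, SSSZ)))))))
  [13] S(S(S(S(S(S(add(SSZ, mul(Z, SSSZ))))))))
  [14] S(S(S(S(S(S(S(add(SZ, mul(Z, SSSZ)))))))))
  [15] S(S(S(S(S(S(S(S(add(Z, mul(Z, SSSZ))))))))))
  [16] S(S(S(S(S(S(S(S(mul(Z, SSSZ)))))))))
  [17] S^8(Z)

Term B:
  start: mul(mul(add(Z, SZ), SSZ), SZ)
  [1] mul(mul(SZ, SSZ), SZ)
  [2] mul(add(SSZ, mul(Z, SSZ)), SZ)
  [3] mul(S(add(SZ, mul(Z, SSZ))), SZ)
  [4] add(SZ, mul(add(SZ, mul(Z, SSZ)), SZ))
  [5] S(add(Z, mul(add(SZ, mul(Z, SSZ)), SZ)))
  [6] S(mul(add(SZ, mul(Z, SSZ)), SZ))
  [7] S(mul(S(add(Z, mul(Z, SSZ))), SZ))
  [8] S(add(SZ, mul(add(Z, mul(Z, SSZ)), SZ)))
  [9] S(S(add(Z, mul(add(Z, mul(Z, SSZ)), SZ))))
  [10] S(S(mul(add(Z, mul(Z, SSZ)), SZ)))
  [11] S(S(mul(mul(Z, SSZ), SZ)))
  [12] S(S(mul(Z, SZ)))
  [13] SSZ

Answer: DIFFERENT — A ⇓ S^8(Z), B ⇓ SSZ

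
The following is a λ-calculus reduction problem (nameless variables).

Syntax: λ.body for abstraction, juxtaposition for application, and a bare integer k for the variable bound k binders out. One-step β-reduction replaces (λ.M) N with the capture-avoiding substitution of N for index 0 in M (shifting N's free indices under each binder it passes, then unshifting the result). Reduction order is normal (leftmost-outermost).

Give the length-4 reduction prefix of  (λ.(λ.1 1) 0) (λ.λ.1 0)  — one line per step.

  start: (λ.(λ.1 1) 0) (λ.λ.1 0)
  →1  (λ.(λ.λ.1 0) (λ.λ.1 0)) (λ.λ.1 0)
  →2  (λ.λ.1 0) (λ.λ.1 0)
  →3  λ.(λ.λ.1 0) 0
  →4  λ.λ.1 0

Answer: after 4 steps: λ.λ.1 0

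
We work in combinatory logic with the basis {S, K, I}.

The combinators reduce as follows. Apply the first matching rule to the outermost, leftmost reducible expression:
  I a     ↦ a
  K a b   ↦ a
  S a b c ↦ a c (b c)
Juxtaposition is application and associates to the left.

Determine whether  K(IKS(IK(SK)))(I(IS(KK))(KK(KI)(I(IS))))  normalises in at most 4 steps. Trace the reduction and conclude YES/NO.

  start: K(IKS(IK(SK)))(I(IS(KK))(KK(KI)(I(IS))))
  [1] IKS(IK(SK))
  [2] KS(IK(SK))
  [3] S

Answer: YES — reaches normal form S in 3 ≤ 4 steps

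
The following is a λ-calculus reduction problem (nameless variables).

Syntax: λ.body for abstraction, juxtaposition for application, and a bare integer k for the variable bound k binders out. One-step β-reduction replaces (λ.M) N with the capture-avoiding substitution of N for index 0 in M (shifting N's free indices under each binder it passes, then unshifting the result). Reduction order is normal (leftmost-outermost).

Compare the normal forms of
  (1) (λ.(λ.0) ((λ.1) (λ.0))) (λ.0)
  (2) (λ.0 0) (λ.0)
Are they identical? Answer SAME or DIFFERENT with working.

Term A:
  start: (λ.(λ.0) ((λ.1) (λ.0))) (λ.0)
  →1  (λ.0) ((λ.λ.0) (λ.0))
  →2  (λ.λ.0) (λ.0)
  →3  λ.0

Term B:
  start: (λ.0 0) (λ.0)
  →1  (λ.0) (λ.0)
  →2  λ.0

Answer: SAME — A ⇓ λ.0, B ⇓ λ.0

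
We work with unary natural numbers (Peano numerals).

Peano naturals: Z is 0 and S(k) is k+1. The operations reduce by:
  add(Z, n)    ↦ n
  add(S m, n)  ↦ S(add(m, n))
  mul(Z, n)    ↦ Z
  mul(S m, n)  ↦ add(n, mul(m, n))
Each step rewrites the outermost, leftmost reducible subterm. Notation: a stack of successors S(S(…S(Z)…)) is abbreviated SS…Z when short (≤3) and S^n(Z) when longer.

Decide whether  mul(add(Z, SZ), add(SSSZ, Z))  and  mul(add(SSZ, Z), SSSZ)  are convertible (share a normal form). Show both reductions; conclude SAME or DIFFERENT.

Answer: DIFFERENT — A ⇓ SSSZ, B ⇓ S^6(Z)

Derivation:
Term A:
  start: mul(add(Z, SZ), add(SSSZ, Z))
  [1] mul(SZ, add(SSSZ, Z))
  [2] add(add(SSSZ, Z), mul(Z, add(SSSZ, Z)))
  [3] add(S(add(SSZ, Z)), mul(Z, add(SSSZ, Z)))
  [4] S(add(add(SSZ, Z), mul(Z, add(SSSZ, Z))))
  [5] S(add(S(add(SZ, Z)), mul(Z, add(SSSZ, Z))))
  [6] S(S(add(add(SZ, Z), mul(Z, add(SSSZ, Z)))))
  [7] S(S(add(S(add(Z, Z)), mul(Z, add(SSSZ, Z)))))
  [8] S(S(S(add(add(Z, Z), mul(Z, add(SSSZ, Z))))))
  [9] S(S(S(add(Z, mul(Z, add(SSSZ, Z))))))
  [10] S(S(S(mul(Z, add(SSSZ, Z)))))
  [11] SSSZ

Term B:
  start: mul(add(SSZ, Z), SSSZ)
  [1] mul(S(add(SZ, Z)), SSSZ)
  [2] add(SSSZ, mul(add(SZ, Z), SSSZ))
  [3] S(add(SSZ, mul(add(SZ, Z), SSSZ)))
  [4] S(S(add(SZ, mul(add(SZ, Z), SSSZ))))
  [5] S(S(S(add(Z, mul(add(SZ, Z), SSSZ)))))
  [6] S(S(S(mul(add(SZ, Z), SSSZ))))
  [7] S(S(S(mul(S(add(Z, Z)), SSSZ))))
  [8] S(S(S(add(SSSZ, mul(add(Z, Z), SSSZ)))))
  [9] S(S(S(S(add(SSZ, mul(add(Z, Z), SSSZ))))))
  [10] S(S(S(S(S(add(SZ, mul(add(Z, Z), SSSZ)))))))
  [11] S(S(S(S(S(S(add(Z, mul(add(Z, Z), SSSZ))))))))
  [12] S(S(S(S(S(S(mul(add(Z, Z), SSSZ)))))))
  [13] S(S(S(S(S(S(mul(Z, SSSZ)))))))
  [14] S^6(Z)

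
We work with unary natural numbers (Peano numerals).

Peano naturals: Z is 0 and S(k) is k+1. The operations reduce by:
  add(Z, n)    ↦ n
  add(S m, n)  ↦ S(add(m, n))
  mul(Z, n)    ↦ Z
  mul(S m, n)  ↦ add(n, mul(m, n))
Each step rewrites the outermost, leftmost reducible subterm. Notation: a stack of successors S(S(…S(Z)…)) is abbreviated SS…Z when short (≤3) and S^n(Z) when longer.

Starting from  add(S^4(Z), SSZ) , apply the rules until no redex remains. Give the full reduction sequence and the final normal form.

Answer: normal form = S^6(Z)  (in 5 steps)

Working:
  start: add(S^4(Z), SSZ)
  →1  S(add(SSSZ, SSZ))
  →2  S(S(add(SSZ, SSZ)))
  →3  S(S(S(add(SZ, SSZ))))
  →4  S(S(S(S(add(Z, SSZ)))))
  →5  S^6(Z)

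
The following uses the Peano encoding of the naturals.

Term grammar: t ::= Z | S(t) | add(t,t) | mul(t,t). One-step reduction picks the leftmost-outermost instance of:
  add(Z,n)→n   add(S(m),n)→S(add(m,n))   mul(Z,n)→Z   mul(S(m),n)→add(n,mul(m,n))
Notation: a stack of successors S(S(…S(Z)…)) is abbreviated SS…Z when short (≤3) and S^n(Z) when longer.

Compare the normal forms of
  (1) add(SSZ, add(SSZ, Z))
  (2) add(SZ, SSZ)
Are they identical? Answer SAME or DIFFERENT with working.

Term A:
  start: add(SSZ, add(SSZ, Z))
  step 1: S(add(SZ, add(SSZ, Z)))
  step 2: S(S(add(Z, add(SSZ, Z))))
  step 3: S(S(add(SSZ, Z)))
  step 4: S(S(S(add(SZ, Z))))
  step 5: S(S(S(S(add(Z, Z)))))
  step 6: S^4(Z)

Term B:
  start: add(SZ, SSZ)
  step 1: S(add(Z, SSZ))
  step 2: SSSZ

Answer: DIFFERENT — A ⇓ S^4(Z), B ⇓ SSSZ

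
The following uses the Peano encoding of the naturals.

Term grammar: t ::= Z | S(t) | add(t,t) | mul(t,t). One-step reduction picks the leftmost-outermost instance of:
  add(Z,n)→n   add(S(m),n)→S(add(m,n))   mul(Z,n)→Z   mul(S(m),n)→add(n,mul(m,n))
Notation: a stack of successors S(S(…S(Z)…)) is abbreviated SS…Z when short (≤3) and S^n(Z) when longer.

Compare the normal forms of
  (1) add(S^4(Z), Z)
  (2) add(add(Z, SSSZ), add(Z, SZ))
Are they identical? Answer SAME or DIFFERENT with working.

Term A:
  start: add(S^4(Z), Z)
  →1  S(add(SSSZ, Z))
  →2  S(S(add(SSZ, Z)))
  →3  S(S(S(add(SZ, Z))))
  →4  S(S(S(S(add(Z, Z)))))
  →5  S^4(Z)

Term B:
  start: add(add(Z, SSSZ), add(Z, SZ))
  →1  add(SSSZ, add(Z, SZ))
  →2  S(add(SSZ, add(Z, SZ)))
  →3  S(S(add(SZ, add(Z, SZ))))
  →4  S(S(S(add(Z, add(Z, SZ)))))
  →5  S(S(S(add(Z, SZ))))
  →6  S^4(Z)

Answer: SAME — A ⇓ S^4(Z), B ⇓ S^4(Z)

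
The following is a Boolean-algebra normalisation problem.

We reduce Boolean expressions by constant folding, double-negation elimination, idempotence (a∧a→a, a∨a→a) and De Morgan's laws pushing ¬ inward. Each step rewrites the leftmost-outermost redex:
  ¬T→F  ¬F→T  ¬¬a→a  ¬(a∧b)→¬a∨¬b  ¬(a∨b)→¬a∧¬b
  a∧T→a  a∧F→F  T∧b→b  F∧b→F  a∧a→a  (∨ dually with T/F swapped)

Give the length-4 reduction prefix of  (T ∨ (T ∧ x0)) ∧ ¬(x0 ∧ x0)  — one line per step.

  start: (T ∨ (T ∧ x0)) ∧ ¬(x0 ∧ x0)
  →1  T ∧ ¬(x0 ∧ x0)
  →2  ¬(x0 ∧ x0)
  →3  ¬x0 ∨ ¬x0
  →4  ¬x0

Answer: after 4 steps: ¬x0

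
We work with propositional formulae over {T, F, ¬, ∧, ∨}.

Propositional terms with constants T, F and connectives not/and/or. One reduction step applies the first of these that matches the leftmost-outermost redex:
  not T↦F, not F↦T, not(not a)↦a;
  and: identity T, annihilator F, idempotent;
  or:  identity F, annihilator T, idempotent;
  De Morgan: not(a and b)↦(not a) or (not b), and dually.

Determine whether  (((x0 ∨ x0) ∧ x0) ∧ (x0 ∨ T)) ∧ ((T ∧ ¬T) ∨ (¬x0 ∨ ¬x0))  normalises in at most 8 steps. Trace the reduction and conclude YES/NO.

Answer: YES — reaches normal form x0 ∧ ¬x0 in 8 ≤ 8 steps

Reduction:
  start: (((x0 ∨ x0) ∧ x0) ∧ (x0 ∨ T)) ∧ ((T ∧ ¬T) ∨ (¬x0 ∨ ¬x0))
  →1  ((x0 ∧ x0) ∧ (x0 ∨ T)) ∧ ((T ∧ ¬T) ∨ (¬x0 ∨ ¬x0))
  →2  (x0 ∧ (x0 ∨ T)) ∧ ((T ∧ ¬T) ∨ (¬x0 ∨ ¬x0))
  →3  (x0 ∧ T) ∧ ((T ∧ ¬T) ∨ (¬x0 ∨ ¬x0))
  →4  x0 ∧ ((T ∧ ¬T) ∨ (¬x0 ∨ ¬x0))
  →5  x0 ∧ (¬T ∨ (¬x0 ∨ ¬x0))
  →6  x0 ∧ (F ∨ (¬x0 ∨ ¬x0))
  →7  x0 ∧ (¬x0 ∨ ¬x0)
  →8  x0 ∧ ¬x0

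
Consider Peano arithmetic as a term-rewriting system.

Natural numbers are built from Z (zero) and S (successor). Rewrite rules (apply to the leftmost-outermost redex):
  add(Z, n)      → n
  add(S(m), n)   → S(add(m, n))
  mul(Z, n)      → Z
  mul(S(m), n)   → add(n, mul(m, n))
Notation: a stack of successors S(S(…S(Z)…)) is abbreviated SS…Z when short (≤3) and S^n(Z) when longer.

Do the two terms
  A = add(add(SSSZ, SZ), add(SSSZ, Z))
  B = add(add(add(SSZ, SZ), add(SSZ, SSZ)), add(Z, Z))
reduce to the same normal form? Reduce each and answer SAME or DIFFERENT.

Term A:
  start: add(add(SSSZ, SZ), add(SSSZ, Z))
  step 1: add(S(add(SSZ, SZ)), add(SSSZ, Z))
  step 2: S(add(add(SSZ, SZ), add(SSSZ, Z)))
  step 3: S(add(S(add(SZ, SZ)), add(SSSZ, Z)))
  step 4: S(S(add(add(SZ, SZ), add(SSSZ, Z))))
  step 5: S(S(add(S(add(Z, SZ)), add(SSSZ, Z))))
  step 6: S(S(S(add(add(Z, SZ), add(SSSZ, Z)))))
  step 7: S(S(S(add(SZ, add(SSSZ, Z)))))
  step 8: S(S(S(S(add(Z, add(SSSZ, Z))))))
  step 9: S(S(S(S(add(SSSZ, Z)))))
  step 10: S(S(S(S(S(add(SSZ, Z))))))
  step 11: S(S(S(S(S(S(add(SZ, Z)))))))
  step 12: S(S(S(S(S(S(S(add(Z, Z))))))))
  step 13: S^7(Z)

Term B:
  start: add(add(add(SSZ, SZ), add(SSZ, SSZ)), add(Z, Z))
  step 1: add(add(S(add(SZ, SZ)), add(SSZ, SSZ)), add(Z, Z))
  step 2: add(S(add(add(SZ, SZ), add(SSZ, SSZ))), add(Z, Z))
  step 3: S(add(add(add(SZ, SZ), add(SSZ, SSZ)), add(Z, Z)))
  step 4: S(add(add(S(add(Z, SZ)), add(SSZ, SSZ)), add(Z, Z)))
  step 5: S(add(S(add(add(Z, SZ), add(SSZ, SSZ))), add(Z, Z)))
  step 6: S(S(add(add(add(Z, SZ), add(SSZ, SSZ)), add(Z, Z))))
  step 7: S(S(add(add(SZ, add(SSZ, SSZ)), add(Z, Z))))
  step 8: S(S(add(S(add(Z, add(SSZ, SSZ))), add(Z, Z))))
  step 9: S(S(S(add(add(Z, add(SSZ, SSZ)), add(Z, Z)))))
  step 10: S(S(S(add(add(SSZ, SSZ), add(Z, Z)))))
  step 11: S(S(S(add(S(add(SZ, SSZ)), add(Z, Z)))))
  step 12: S(S(S(S(add(add(SZ, SSZ), add(Z, Z))))))
  step 13: S(S(S(S(add(S(add(Z, SSZ)), add(Z, Z))))))
  step 14: S(S(S(S(S(add(add(Z, SSZ), add(Z, Z)))))))
  step 15: S(S(S(S(S(add(SSZ, add(Z, Z)))))))
  step 16: S(S(S(S(S(S(add(SZ, add(Z, Z))))))))
  step 17: S(S(S(S(S(S(S(add(Z, add(Z, Z)))))))))
  step 18: S(S(S(S(S(S(S(add(Z, Z))))))))
  step 19: S^7(Z)

Answer: SAME — A ⇓ S^7(Z), B ⇓ S^7(Z)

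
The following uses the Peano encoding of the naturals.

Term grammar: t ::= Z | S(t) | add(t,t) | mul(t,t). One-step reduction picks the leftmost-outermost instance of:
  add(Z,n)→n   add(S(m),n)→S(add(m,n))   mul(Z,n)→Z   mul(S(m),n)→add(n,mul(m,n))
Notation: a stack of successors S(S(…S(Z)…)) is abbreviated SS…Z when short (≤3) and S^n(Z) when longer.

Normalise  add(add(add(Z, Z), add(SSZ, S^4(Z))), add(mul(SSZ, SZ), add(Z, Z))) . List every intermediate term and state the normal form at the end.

  start: add(add(add(Z, Z), add(SSZ, S^4(Z))), add(mul(SSZ, SZ), add(Z, Z)))
  [1] add(add(Z, add(SSZ, S^4(Z))), add(mul(SSZ, SZ), add(Z, Z)))
  [2] add(add(SSZ, S^4(Z)), add(mul(SSZ, SZ), add(Z, Z)))
  [3] add(S(add(SZ, S^4(Z))), add(mul(SSZ, SZ), add(Z, Z)))
  [4] S(add(add(SZ, S^4(Z)), add(mul(SSZ, SZ), add(Z, Z))))
  [5] S(add(S(add(Z, S^4(Z))), add(mul(SSZ, SZ), add(Z, Z))))
  [6] S(S(add(add(Z, S^4(Z)), add(mul(SSZ, SZ), add(Z, Z)))))
  [7] S(S(add(S^4(Z), add(mul(SSZ, SZ), add(Z, Z)))))
  [8] S(S(S(add(SSSZ, add(mul(SSZ, SZ), add(Z, Z))))))
  [9] S(S(S(S(add(SSZ, add(mul(SSZ, SZ), add(Z, Z)))))))
  [10] S(S(S(S(S(add(SZ, add(mul(SSZ, SZ), add(Z, Z))))))))
  [11] S(S(S(S(S(S(add(Z, add(mul(SSZ, SZ), add(Z, Z)))))))))
  [12] S(S(S(S(S(S(add(mul(SSZ, SZ), add(Z, Z))))))))
  [13] S(S(S(S(S(S(add(add(SZ, mul(SZ, SZ)), add(Z, Z))))))))
  [14] S(S(S(S(S(S(add(S(add(Z, mul(SZ, SZ))), add(Z, Z))))))))
  [15] S(S(S(S(S(S(S(add(add(Z, mul(SZ, SZ)), add(Z, Z)))))))))
  [16] S(S(S(S(S(S(S(add(mul(SZ, SZ), add(Z, Z)))))))))
  [17] S(S(S(S(S(S(S(add(add(SZ, mul(Z, SZ)), add(Z, Z)))))))))
  [18] S(S(S(S(S(S(S(add(S(add(Z, mul(Z, SZ))), add(Z, Z)))))))))
  [19] S(S(S(S(S(S(S(S(add(add(Z, mul(Z, SZ)), add(Z, Z))))))))))
  [20] S(S(S(S(S(S(S(S(add(mul(Z, SZ), add(Z, Z))))))))))
  [21] S(S(S(S(S(S(S(S(add(Z, add(Z, Z))))))))))
  [22] S(S(S(S(S(S(S(S(add(Z, Z)))))))))
  [23] S^8(Z)

Answer: normal form = S^8(Z)  (in 23 steps)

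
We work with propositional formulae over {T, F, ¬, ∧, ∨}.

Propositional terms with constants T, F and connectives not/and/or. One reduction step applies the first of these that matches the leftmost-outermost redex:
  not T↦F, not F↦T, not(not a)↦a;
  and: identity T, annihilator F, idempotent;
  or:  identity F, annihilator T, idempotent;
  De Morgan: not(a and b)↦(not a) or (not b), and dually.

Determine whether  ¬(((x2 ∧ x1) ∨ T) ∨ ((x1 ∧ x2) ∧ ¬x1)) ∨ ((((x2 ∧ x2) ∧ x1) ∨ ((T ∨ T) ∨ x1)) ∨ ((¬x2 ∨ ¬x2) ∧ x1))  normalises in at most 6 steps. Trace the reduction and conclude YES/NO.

  start: ¬(((x2 ∧ x1) ∨ T) ∨ ((x1 ∧ x2) ∧ ¬x1)) ∨ ((((x2 ∧ x2) ∧ x1) ∨ ((T ∨ T) ∨ x1)) ∨ ((¬x2 ∨ ¬x2) ∧ x1))
  step 1: (¬((x2 ∧ x1) ∨ T) ∧ ¬((x1 ∧ x2) ∧ ¬x1)) ∨ ((((x2 ∧ x2) ∧ x1) ∨ ((T ∨ T) ∨ x1)) ∨ ((¬x2 ∨ ¬x2) ∧ x1))
  step 2: ((¬(x2 ∧ x1) ∧ ¬T) ∧ ¬((x1 ∧ x2) ∧ ¬x1)) ∨ ((((x2 ∧ x2) ∧ x1) ∨ ((T ∨ T) ∨ x1)) ∨ ((¬x2 ∨ ¬x2) ∧ x1))
  step 3: (((¬x2 ∨ ¬x1) ∧ ¬T) ∧ ¬((x1 ∧ x2) ∧ ¬x1)) ∨ ((((x2 ∧ x2) ∧ x1) ∨ ((T ∨ T) ∨ x1)) ∨ ((¬x2 ∨ ¬x2) ∧ x1))
  step 4: (((¬x2 ∨ ¬x1) ∧ F) ∧ ¬((x1 ∧ x2) ∧ ¬x1)) ∨ ((((x2 ∧ x2) ∧ x1) ∨ ((T ∨ T) ∨ x1)) ∨ ((¬x2 ∨ ¬x2) ∧ x1))
  step 5: (F ∧ ¬((x1 ∧ x2) ∧ ¬x1)) ∨ ((((x2 ∧ x2) ∧ x1) ∨ ((T ∨ T) ∨ x1)) ∨ ((¬x2 ∨ ¬x2) ∧ x1))
  step 6: F ∨ ((((x2 ∧ x2) ∧ x1) ∨ ((T ∨ T) ∨ x1)) ∨ ((¬x2 ∨ ¬x2) ∧ x1))

Answer: NO — after 6 steps the term is F ∨ ((((x2 ∧ x2) ∧ x1) ∨ ((T ∨ T) ∨ x1)) ∨ ((¬x2 ∨ ¬x2) ∧ x1)), not yet normal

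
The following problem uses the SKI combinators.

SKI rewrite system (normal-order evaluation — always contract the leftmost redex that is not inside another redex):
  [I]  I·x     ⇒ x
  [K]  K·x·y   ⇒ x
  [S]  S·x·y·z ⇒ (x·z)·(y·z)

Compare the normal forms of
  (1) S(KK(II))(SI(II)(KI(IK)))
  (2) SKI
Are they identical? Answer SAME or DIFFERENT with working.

Answer: SAME — A ⇓ SKI, B ⇓ SKI

Derivation:
Term A:
  start: S(KK(II))(SI(II)(KI(IK)))
  step 1: SK(SI(II)(KI(IK)))
  step 2: SK(I(KI(IK))(II(KI(IK))))
  step 3: SK(KI(IK)(II(KI(IK))))
  step 4: SK(I(II(KI(IK))))
  step 5: SK(II(KI(IK)))
  step 6: SK(I(KI(IK)))
  step 7: SK(KI(IK))
  step 8: SKI

Term B:
  start: SKI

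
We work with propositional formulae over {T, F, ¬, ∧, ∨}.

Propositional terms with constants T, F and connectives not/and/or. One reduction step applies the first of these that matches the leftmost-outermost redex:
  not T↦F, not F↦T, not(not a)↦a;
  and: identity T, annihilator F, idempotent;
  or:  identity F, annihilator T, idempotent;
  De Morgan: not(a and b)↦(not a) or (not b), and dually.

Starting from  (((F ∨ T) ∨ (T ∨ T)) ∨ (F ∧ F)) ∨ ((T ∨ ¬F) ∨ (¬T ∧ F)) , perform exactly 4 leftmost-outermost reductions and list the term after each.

  start: (((F ∨ T) ∨ (T ∨ T)) ∨ (F ∧ F)) ∨ ((T ∨ ¬F) ∨ (¬T ∧ F))
  →1  ((T ∨ (T ∨ T)) ∨ (F ∧ F)) ∨ ((T ∨ ¬F) ∨ (¬T ∧ F))
  →2  (T ∨ (F ∧ F)) ∨ ((T ∨ ¬F) ∨ (¬T ∧ F))
  →3  T ∨ ((T ∨ ¬F) ∨ (¬T ∧ F))
  →4  T

Answer: after 4 steps: T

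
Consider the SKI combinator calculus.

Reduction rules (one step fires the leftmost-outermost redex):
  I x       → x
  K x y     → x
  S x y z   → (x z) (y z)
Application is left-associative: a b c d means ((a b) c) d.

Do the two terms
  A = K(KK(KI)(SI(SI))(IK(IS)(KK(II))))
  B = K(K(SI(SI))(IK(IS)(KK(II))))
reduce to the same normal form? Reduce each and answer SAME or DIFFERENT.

Term A:
  start: K(KK(KI)(SI(SI))(IK(IS)(KK(II))))
  [1] K(K(SI(SI))(IK(IS)(KK(II))))
  [2] K(SI(SI))

Term B:
  start: K(K(SI(SI))(IK(IS)(KK(II))))
  [1] K(SI(SI))

Answer: SAME — A ⇓ K(SI(SI)), B ⇓ K(SI(SI))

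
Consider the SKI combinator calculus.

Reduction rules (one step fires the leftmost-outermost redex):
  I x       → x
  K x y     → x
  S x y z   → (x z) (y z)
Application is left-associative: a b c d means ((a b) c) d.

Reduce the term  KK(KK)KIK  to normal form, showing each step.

  start: KK(KK)KIK
  [1] KKIK
  [2] KK

Answer: normal form = KK  (in 2 steps)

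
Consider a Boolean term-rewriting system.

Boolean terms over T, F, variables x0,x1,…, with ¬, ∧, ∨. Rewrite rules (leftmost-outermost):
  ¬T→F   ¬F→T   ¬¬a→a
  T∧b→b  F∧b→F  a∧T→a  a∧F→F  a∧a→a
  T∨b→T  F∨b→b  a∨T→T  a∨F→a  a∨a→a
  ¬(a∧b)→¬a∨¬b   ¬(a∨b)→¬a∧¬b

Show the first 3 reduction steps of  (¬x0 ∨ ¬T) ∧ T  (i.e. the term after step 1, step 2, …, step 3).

Answer: after 3 steps: ¬x0

Derivation:
  start: (¬x0 ∨ ¬T) ∧ T
  →1  ¬x0 ∨ ¬T
  →2  ¬x0 ∨ F
  →3  ¬x0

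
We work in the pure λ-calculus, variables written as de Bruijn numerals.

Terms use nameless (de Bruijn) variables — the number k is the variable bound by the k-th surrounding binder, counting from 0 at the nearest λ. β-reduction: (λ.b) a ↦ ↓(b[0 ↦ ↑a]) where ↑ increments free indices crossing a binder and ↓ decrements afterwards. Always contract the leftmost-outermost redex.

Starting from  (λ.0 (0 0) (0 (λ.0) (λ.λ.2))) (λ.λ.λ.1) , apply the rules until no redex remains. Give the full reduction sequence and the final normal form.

Answer: normal form = λ.λ.λ.λ.λ.λ.λ.1  (in 5 steps)

Derivation:
  start: (λ.0 (0 0) (0 (λ.0) (λ.λ.2))) (λ.λ.λ.1)
  [1] (λ.λ.λ.1) ((λ.λ.λ.1) (λ.λ.λ.1)) ((λ.λ.λ.1) (λ.0) (λ.λ.λ.λ.λ.1))
  [2] (λ.λ.1) ((λ.λ.λ.1) (λ.0) (λ.λ.λ.λ.λ.1))
  [3] λ.(λ.λ.λ.1) (λ.0) (λ.λ.λ.λ.λ.1)
  [4] λ.(λ.λ.1) (λ.λ.λ.λ.λ.1)
  [5] λ.λ.λ.λ.λ.λ.λ.1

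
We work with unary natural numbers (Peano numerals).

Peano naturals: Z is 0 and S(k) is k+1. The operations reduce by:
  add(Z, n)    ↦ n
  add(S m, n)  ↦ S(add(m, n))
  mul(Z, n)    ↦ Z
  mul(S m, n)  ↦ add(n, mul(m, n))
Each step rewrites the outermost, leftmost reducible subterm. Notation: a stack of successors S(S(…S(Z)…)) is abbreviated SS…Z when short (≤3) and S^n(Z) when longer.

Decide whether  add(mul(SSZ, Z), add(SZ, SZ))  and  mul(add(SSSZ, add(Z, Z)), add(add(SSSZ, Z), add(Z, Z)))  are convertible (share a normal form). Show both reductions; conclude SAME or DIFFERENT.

Term A:
  start: add(mul(SSZ, Z), add(SZ, SZ))
  [1] add(add(Z, mul(SZ, Z)), add(SZ, SZ))
  [2] add(mul(SZ, Z), add(SZ, SZ))
  [3] add(add(Z, mul(Z, Z)), add(SZ, SZ))
  [4] add(mul(Z, Z), add(SZ, SZ))
  [5] add(Z, add(SZ, SZ))
  [6] add(SZ, SZ)
  [7] S(add(Z, SZ))
  [8] SSZ

Term B:
  start: mul(add(SSSZ, add(Z, Z)), add(add(SSSZ, Z), add(Z, Z)))
  [1] mul(S(add(SSZ, add(Z, Z))), add(add(SSSZ, Z), add(Z, Z)))
  [2] add(add(add(SSSZ, Z), add(Z, Z)), mul(add(SSZ, add(Z, Z)), add(add(SSSZ, Z), add(Z, Z))))
  [3] add(add(S(add(SSZ, Z)), add(Z, Z)), mul(add(SSZ, add(Z, Z)), add(add(SSSZ, Z), add(Z, Z))))
  [4] add(S(add(add(SSZ, Z), add(Z, Z))), mul(add(SSZ, add(Z, Z)), add(add(SSSZ, Z), add(Z, Z))))
  [5] S(add(add(add(SSZ, Z), add(Z, Z)), mul(add(SSZ, add(Z, Z)), add(add(SSSZ, Z), add(Z, Z)))))
  [6] S(add(add(S(add(SZ, Z)), add(Z, Z)), mul(add(SSZ, add(Z, Z)), add(add(SSSZ, Z), add(Z, Z)))))
  [7] S(add(S(add(add(SZ, Z), add(Z, Z))), mul(add(SSZ, add(Z, Z)), add(add(SSSZ, Z), add(Z, Z)))))
  [8] S(S(add(add(add(SZ, Z), add(Z, Z)), mul(add(SSZ, add(Z, Z)), add(add(SSSZ, Z), add(Z, Z))))))
  [9] S(S(add(add(S(add(Z, Z)), add(Z, Z)), mul(add(SSZ, add(Z, Z)), add(add(SSSZ, Z), add(Z, Z))))))
  [10] S(S(add(S(add(add(Z, Z), add(Z, Z))), mul(add(SSZ, add(Z, Z)), add(add(SSSZ, Z), add(Z, Z))))))
  [11] S(S(S(add(add(add(Z, Z), add(Z, Z)), mul(add(SSZ, add(Z, Z)), add(add(SSSZ, Z), add(Z, Z)))))))
  [12] S(S(S(add(add(Z, add(Z, Z)), mul(add(SSZ, add(Z, Z)), add(add(SSSZ, Z), add(Z, Z)))))))
  [13] S(S(S(add(add(Z, Z), mul(add(SSZ, add(Z, Z)), add(add(SSSZ, Z), add(Z, Z)))))))
  [14] S(S(S(add(Z, mul(add(SSZ, add(Z, Z)), add(add(SSSZ, Z), add(Z, Z)))))))
  [15] S(S(S(mul(add(SSZ, add(Z, Z)), add(add(SSSZ, Z), add(Z, Z))))))
  [16] S(S(S(mul(S(add(SZ, add(Z, Z))), add(add(SSSZ, Z), add(Z, Z))))))
  [17] S(S(S(add(add(add(SSSZ, Z), add(Z, Z)), mul(add(SZ, add(Z, Z)), add(add(SSSZ, Z), add(Z, Z)))))))
  [18] S(S(S(add(add(S(add(SSZ, Z)), add(Z, Z)), mul(add(SZ, add(Z, Z)), add(add(SSSZ, Z), add(Z, Z)))))))
  [19] S(S(S(add(S(add(add(SSZ, Z), add(Z, Z))), mul(add(SZ, add(Z, Z)), add(add(SSSZ, Z), add(Z, Z)))))))
  [20] S(S(S(S(add(add(add(SSZ, Z), add(Z, Z)), mul(add(SZ, add(Z, Z)), add(add(SSSZ, Z), add(Z, Z))))))))
  [21] S(S(S(S(add(add(S(add(SZ, Z)), add(Z, Z)), mul(add(SZ, add(Z, Z)), add(add(SSSZ, Z), add(Z, Z))))))))
  [22] S(S(S(S(add(S(add(add(SZ, Z), add(Z, Z))), mul(add(SZ, add(Z, Z)), add(add(SSSZ, Z), add(Z, Z))))))))
  [23] S(S(S(S(S(add(add(add(SZ, Z), add(Z, Z)), mul(add(SZ, add(Z, Z)), add(add(SSSZ, Z), add(Z, Z)))))))))
  [24] S(S(S(S(S(add(add(S(add(Z, Z)), add(Z, Z)), mul(add(SZ, add(Z, Z)), add(add(SSSZ, Z), add(Z, Z)))))))))
  [25] S(S(S(S(S(add(S(add(add(Z, Z), add(Z, Z))), mul(add(SZ, add(Z, Z)), add(add(SSSZ, Z), add(Z, Z)))))))))
  [26] S(S(S(S(S(S(add(add(add(Z, Z), add(Z, Z)), mul(add(SZ, add(Z, Z)), add(add(SSSZ, Z), add(Z, Z))))))))))
  [27] S(S(S(S(S(S(add(add(Z, add(Z, Z)), mul(add(SZ, add(Z, Z)), add(add(SSSZ, Z), add(Z, Z))))))))))
  [28] S(S(S(S(S(S(add(add(Z, Z), mul(add(SZ, add(Z, Z)), add(add(SSSZ, Z), add(Z, Z))))))))))
  [29] S(S(S(S(S(S(add(Z, mul(add(SZ, add(Z, Z)), add(add(SSSZ, Z), add(Z, Z))))))))))
  [30] S(S(S(S(S(S(mul(add(SZ, add(Z, Z)), add(add(SSSZ, Z), add(Z, Z)))))))))
  [31] S(S(S(S(S(S(mul(S(add(Z, add(Z, Z))), add(add(SSSZ, Z), add(Z, Z)))))))))
  [32] S(S(S(S(S(S(add(add(add(SSSZ, Z), add(Z, Z)), mul(add(Z, add(Z, Z)), add(add(SSSZ, Z), add(Z, Z))))))))))
  [33] S(S(S(S(S(S(add(add(S(add(SSZ, Z)), add(Z, Z)), mul(add(Z, add(Z, Z)), add(add(SSSZ, Z), add(Z, Z))))))))))
  [34] S(S(S(S(S(S(add(S(add(add(SSZ, Z), add(Z, Z))), mul(add(Z, add(Z, Z)), add(add(SSSZ, Z), add(Z, Z))))))))))
  [35] S(S(S(S(S(S(S(add(add(add(SSZ, Z), add(Z, Z)), mul(add(Z, add(Z, Z)), add(add(SSSZ, Z), add(Z, Z)))))))))))
  [36] S(S(S(S(S(S(S(add(add(S(add(SZ, Z)), add(Z, Z)), mul(add(Z, add(Z, Z)), add(add(SSSZ, Z), add(Z, Z)))))))))))
  [37] S(S(S(S(S(S(S(add(S(add(add(SZ, Z), add(Z, Z))), mul(add(Z, add(Z, Z)), add(add(SSSZ, Z), add(Z, Z)))))))))))
  [38] S(S(S(S(S(S(S(S(add(add(add(SZ, Z), add(Z, Z)), mul(add(Z, add(Z, Z)), add(add(SSSZ, Z), add(Z, Z))))))))))))
  [39] S(S(S(S(S(S(S(S(add(add(S(add(Z, Z)), add(Z, Z)), mul(add(Z, add(Z, Z)), add(add(SSSZ, Z), add(Z, Z))))))))))))
  [40] S(S(S(S(S(S(S(S(add(S(add(add(Z, Z), add(Z, Z))), mul(add(Z, add(Z, Z)), add(add(SSSZ, Z), add(Z, Z))))))))))))
  [41] S(S(S(S(S(S(S(S(S(add(add(add(Z, Z), add(Z, Z)), mul(add(Z, add(Z, Z)), add(add(SSSZ, Z), add(Z, Z)))))))))))))
  [42] S(S(S(S(S(S(S(S(S(add(add(Z, add(Z, Z)), mul(add(Z, add(Z, Z)), add(add(SSSZ, Z), add(Z, Z)))))))))))))
  [43] S(S(S(S(S(S(S(S(S(add(add(Z, Z), mul(add(Z, add(Z, Z)), add(add(SSSZ, Z), add(Z, Z)))))))))))))
  [44] S(S(S(S(S(S(S(S(S(add(Z, mul(add(Z, add(Z, Z)), add(add(SSSZ, Z), add(Z, Z)))))))))))))
  [45] S(S(S(S(S(S(S(S(S(mul(add(Z, add(Z, Z)), add(add(SSSZ, Z), add(Z, Z))))))))))))
  [46] S(S(S(S(S(S(S(S(S(mul(add(Z, Z), add(add(SSSZ, Z), add(Z, Z))))))))))))
  [47] S(S(S(S(S(S(S(S(S(mul(Z, add(add(SSSZ, Z), add(Z, Z))))))))))))
  [48] S^9(Z)

Answer: DIFFERENT — A ⇓ SSZ, B ⇓ S^9(Z)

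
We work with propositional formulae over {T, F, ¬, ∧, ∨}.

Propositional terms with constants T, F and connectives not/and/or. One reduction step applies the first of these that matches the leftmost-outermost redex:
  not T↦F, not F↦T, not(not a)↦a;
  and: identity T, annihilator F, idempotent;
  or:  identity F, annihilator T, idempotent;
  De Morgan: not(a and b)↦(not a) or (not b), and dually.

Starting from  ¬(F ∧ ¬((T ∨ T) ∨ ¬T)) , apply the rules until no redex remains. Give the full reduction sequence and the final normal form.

Answer: normal form = T  (in 3 steps)

Working:
  start: ¬(F ∧ ¬((T ∨ T) ∨ ¬T))
  step 1: ¬F ∨ ¬¬((T ∨ T) ∨ ¬T)
  step 2: T ∨ ¬¬((T ∨ T) ∨ ¬T)
  step 3: T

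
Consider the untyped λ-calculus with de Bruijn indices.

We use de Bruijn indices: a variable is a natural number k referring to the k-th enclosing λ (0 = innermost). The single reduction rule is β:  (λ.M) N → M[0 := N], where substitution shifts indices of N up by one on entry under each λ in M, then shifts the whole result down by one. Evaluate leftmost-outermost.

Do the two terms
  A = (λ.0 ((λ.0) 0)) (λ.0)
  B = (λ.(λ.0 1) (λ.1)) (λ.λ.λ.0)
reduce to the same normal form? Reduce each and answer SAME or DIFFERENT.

Answer: DIFFERENT — A ⇓ λ.0, B ⇓ λ.λ.λ.0

Derivation:
Term A:
  start: (λ.0 ((λ.0) 0)) (λ.0)
  →1  (λ.0) ((λ.0) (λ.0))
  →2  (λ.0) (λ.0)
  →3  λ.0

Term B:
  start: (λ.(λ.0 1) (λ.1)) (λ.λ.λ.0)
  →1  (λ.0 (λ.λ.λ.0)) (λ.λ.λ.λ.0)
  →2  (λ.λ.λ.λ.0) (λ.λ.λ.0)
  →3  λ.λ.λ.0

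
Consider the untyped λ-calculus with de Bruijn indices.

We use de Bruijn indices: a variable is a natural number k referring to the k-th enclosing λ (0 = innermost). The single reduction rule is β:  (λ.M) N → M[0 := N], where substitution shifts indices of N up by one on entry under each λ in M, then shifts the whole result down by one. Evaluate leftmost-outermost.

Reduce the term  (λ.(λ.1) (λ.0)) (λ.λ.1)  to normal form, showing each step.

  start: (λ.(λ.1) (λ.0)) (λ.λ.1)
  [1] (λ.λ.λ.1) (λ.0)
  [2] λ.λ.1

Answer: normal form = λ.λ.1  (in 2 steps)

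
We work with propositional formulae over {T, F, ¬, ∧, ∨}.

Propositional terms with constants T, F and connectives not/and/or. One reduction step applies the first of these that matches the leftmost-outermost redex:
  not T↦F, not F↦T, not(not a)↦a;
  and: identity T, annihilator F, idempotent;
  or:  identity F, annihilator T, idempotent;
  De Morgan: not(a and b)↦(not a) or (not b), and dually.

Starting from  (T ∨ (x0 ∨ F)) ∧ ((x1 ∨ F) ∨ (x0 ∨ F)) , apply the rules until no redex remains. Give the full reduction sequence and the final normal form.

Answer: normal form = x1 ∨ x0  (in 4 steps)

Derivation:
  start: (T ∨ (x0 ∨ F)) ∧ ((x1 ∨ F) ∨ (x0 ∨ F))
  →1  T ∧ ((x1 ∨ F) ∨ (x0 ∨ F))
  →2  (x1 ∨ F) ∨ (x0 ∨ F)
  →3  x1 ∨ (x0 ∨ F)
  →4  x1 ∨ x0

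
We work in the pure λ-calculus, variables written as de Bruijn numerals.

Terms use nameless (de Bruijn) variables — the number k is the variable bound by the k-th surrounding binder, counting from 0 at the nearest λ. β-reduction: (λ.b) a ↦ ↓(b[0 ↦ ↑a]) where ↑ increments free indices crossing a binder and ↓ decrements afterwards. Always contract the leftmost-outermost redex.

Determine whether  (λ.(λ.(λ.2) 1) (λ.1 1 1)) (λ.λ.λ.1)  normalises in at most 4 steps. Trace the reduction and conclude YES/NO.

Answer: YES — reaches normal form λ.λ.λ.1 in 3 ≤ 4 steps

Reduction:
  start: (λ.(λ.(λ.2) 1) (λ.1 1 1)) (λ.λ.λ.1)
  [1] (λ.(λ.λ.λ.λ.1) (λ.λ.λ.1)) (λ.(λ.λ.λ.1) (λ.λ.λ.1) (λ.λ.λ.1))
  [2] (λ.λ.λ.λ.1) (λ.λ.λ.1)
  [3] λ.λ.λ.1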